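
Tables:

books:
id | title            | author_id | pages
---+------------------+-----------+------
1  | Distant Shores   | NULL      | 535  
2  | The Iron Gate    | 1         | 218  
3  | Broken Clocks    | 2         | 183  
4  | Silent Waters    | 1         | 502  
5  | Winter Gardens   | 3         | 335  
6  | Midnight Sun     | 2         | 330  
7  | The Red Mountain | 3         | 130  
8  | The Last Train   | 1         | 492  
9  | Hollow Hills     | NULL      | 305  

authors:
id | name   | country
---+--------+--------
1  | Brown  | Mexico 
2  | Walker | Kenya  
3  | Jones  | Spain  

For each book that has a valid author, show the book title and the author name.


INNER JOIN keeps only books rows whose author_id matches an id in authors. Walk through each book:
  - book 1 (Distant Shores): author_id=NULL, no match -> dropped
  - book 2 (The Iron Gate): author_id=1 -> matches Brown
  - book 3 (Broken Clocks): author_id=2 -> matches Walker
  - book 4 (Silent Waters): author_id=1 -> matches Brown
  - book 5 (Winter Gardens): author_id=3 -> matches Jones
  - book 6 (Midnight Sun): author_id=2 -> matches Walker
  - book 7 (The Red Mountain): author_id=3 -> matches Jones
  - book 8 (The Last Train): author_id=1 -> matches Brown
  - book 9 (Hollow Hills): author_id=NULL, no match -> dropped
So 2 of 9 rows are dropped.

SQL:
SELECT a.title, b.name AS author
FROM books a
INNER JOIN authors b ON a.author_id = b.id

Result:
title            | author
-----------------+-------
The Iron Gate    | Brown 
Broken Clocks    | Walker
Silent Waters    | Brown 
Winter Gardens   | Jones 
Midnight Sun     | Walker
The Red Mountain | Jones 
The Last Train   | Brown 


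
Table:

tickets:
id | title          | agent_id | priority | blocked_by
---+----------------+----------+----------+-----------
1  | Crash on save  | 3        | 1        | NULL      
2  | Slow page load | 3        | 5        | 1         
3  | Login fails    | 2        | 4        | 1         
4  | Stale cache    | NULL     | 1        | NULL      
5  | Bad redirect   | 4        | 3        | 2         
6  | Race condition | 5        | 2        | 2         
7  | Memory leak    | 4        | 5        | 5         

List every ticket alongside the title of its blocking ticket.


This is a self-join: tickets is joined to a second copy of itself, matching each row's blocked_by to another row's id. Use LEFT JOIN so rows with blocked_by=NULL are kept.
  - ticket 1 (Crash on save): blocked_by=NULL -> NULL
  - ticket 2 (Slow page load): blocked_by=1 -> Crash on save
  - ticket 3 (Login fails): blocked_by=1 -> Crash on save
  - ticket 4 (Stale cache): blocked_by=NULL -> NULL
  - ticket 5 (Bad redirect): blocked_by=2 -> Slow page load
  - ticket 6 (Race condition): blocked_by=2 -> Slow page load
  - ticket 7 (Memory leak): blocked_by=5 -> Bad redirect

SQL:
SELECT a.title AS item, b.title AS blocked_by
FROM tickets a
LEFT JOIN tickets b ON a.blocked_by = b.id

Result:
item           | blocked_by    
---------------+---------------
Crash on save  | NULL          
Slow page load | Crash on save 
Login fails    | Crash on save 
Stale cache    | NULL          
Bad redirect   | Slow page load
Race condition | Slow page load
Memory leak    | Bad redirect  


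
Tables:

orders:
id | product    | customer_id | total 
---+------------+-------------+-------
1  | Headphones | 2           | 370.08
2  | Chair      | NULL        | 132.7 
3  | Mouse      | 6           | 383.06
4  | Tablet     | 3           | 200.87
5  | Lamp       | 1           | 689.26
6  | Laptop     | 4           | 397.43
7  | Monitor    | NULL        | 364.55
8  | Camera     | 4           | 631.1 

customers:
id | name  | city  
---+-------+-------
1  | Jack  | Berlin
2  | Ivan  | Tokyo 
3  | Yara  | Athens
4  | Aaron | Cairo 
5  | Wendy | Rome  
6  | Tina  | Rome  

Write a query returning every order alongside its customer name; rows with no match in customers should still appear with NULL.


LEFT JOIN keeps every row from orders (the left table); where customer_id has no match in customers, the customer columns become NULL. Walk through each order:
  - order 1 (Headphones): customer_id=2 -> matches Ivan
  - order 2 (Chair): customer_id=NULL, no match -> kept with NULL
  - order 3 (Mouse): customer_id=6 -> matches Tina
  - order 4 (Tablet): customer_id=3 -> matches Yara
  - order 5 (Lamp): customer_id=1 -> matches Jack
  - order 6 (Laptop): customer_id=4 -> matches Aaron
  - order 7 (Monitor): customer_id=NULL, no match -> kept with NULL
  - order 8 (Camera): customer_id=4 -> matches Aaron
All 8 rows appear; 2 have NULL customer.

SQL:
SELECT a.product, b.name AS customer
FROM orders a
LEFT JOIN customers b ON a.customer_id = b.id

Result:
product    | customer
-----------+---------
Headphones | Ivan    
Chair      | NULL    
Mouse      | Tina    
Tablet     | Yara    
Lamp       | Jack    
Laptop     | Aaron   
Monitor    | NULL    
Camera     | Aaron   


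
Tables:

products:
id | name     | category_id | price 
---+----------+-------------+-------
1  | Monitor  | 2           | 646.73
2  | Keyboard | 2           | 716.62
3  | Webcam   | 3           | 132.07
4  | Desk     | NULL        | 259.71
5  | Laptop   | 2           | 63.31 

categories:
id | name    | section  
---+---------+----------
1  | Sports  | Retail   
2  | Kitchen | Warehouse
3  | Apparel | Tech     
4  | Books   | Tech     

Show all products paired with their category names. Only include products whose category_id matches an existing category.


INNER JOIN keeps only products rows whose category_id matches an id in categories. Walk through each product:
  - product 1 (Monitor): category_id=2 -> matches Kitchen
  - product 2 (Keyboard): category_id=2 -> matches Kitchen
  - product 3 (Webcam): category_id=3 -> matches Apparel
  - product 4 (Desk): category_id=NULL, no match -> dropped
  - product 5 (Laptop): category_id=2 -> matches Kitchen
So 1 of 5 rows is dropped.

SQL:
SELECT a.name, b.name AS category
FROM products a
INNER JOIN categories b ON a.category_id = b.id

Result:
name     | category
---------+---------
Monitor  | Kitchen 
Keyboard | Kitchen 
Webcam   | Apparel 
Laptop   | Kitchen 


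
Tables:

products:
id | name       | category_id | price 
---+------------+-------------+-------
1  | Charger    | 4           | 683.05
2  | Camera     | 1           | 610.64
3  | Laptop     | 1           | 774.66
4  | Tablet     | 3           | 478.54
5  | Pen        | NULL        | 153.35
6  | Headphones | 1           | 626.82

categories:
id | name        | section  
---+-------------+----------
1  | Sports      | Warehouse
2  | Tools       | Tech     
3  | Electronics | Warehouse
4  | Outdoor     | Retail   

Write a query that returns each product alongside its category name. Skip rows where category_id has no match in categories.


INNER JOIN keeps only products rows whose category_id matches an id in categories. Walk through each product:
  - product 1 (Charger): category_id=4 -> matches Outdoor
  - product 2 (Camera): category_id=1 -> matches Sports
  - product 3 (Laptop): category_id=1 -> matches Sports
  - product 4 (Tablet): category_id=3 -> matches Electronics
  - product 5 (Pen): category_id=NULL, no match -> dropped
  - product 6 (Headphones): category_id=1 -> matches Sports
So 1 of 6 rows is dropped.

SQL:
SELECT a.name, b.name AS category
FROM products a
INNER JOIN categories b ON a.category_id = b.id

Result:
name       | category   
-----------+------------
Charger    | Outdoor    
Camera     | Sports     
Laptop     | Sports     
Tablet     | Electronics
Headphones | Sports     


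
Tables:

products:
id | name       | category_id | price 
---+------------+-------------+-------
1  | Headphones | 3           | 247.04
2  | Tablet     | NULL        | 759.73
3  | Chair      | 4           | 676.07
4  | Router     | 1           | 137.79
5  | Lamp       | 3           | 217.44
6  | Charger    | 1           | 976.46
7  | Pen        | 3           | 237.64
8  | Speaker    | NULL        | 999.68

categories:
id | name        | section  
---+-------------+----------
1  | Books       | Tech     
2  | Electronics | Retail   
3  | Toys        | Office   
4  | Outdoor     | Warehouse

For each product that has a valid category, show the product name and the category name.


INNER JOIN keeps only products rows whose category_id matches an id in categories. Walk through each product:
  - product 1 (Headphones): category_id=3 -> matches Toys
  - product 2 (Tablet): category_id=NULL, no match -> dropped
  - product 3 (Chair): category_id=4 -> matches Outdoor
  - product 4 (Router): category_id=1 -> matches Books
  - product 5 (Lamp): category_id=3 -> matches Toys
  - product 6 (Charger): category_id=1 -> matches Books
  - product 7 (Pen): category_id=3 -> matches Toys
  - product 8 (Speaker): category_id=NULL, no match -> dropped
So 2 of 8 rows are dropped.

SQL:
SELECT a.name, b.name AS category
FROM products a
INNER JOIN categories b ON a.category_id = b.id

Result:
name       | category
-----------+---------
Headphones | Toys    
Chair      | Outdoor 
Router     | Books   
Lamp       | Toys    
Charger    | Books   
Pen        | Toys    


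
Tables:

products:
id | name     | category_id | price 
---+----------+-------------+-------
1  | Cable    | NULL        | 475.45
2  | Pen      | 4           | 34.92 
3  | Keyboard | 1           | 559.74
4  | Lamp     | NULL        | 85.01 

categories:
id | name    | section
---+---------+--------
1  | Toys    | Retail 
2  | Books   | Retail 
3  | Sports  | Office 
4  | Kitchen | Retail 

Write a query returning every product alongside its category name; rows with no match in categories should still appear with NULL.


LEFT JOIN keeps every row from products (the left table); where category_id has no match in categories, the category columns become NULL. Walk through each product:
  - product 1 (Cable): category_id=NULL, no match -> kept with NULL
  - product 2 (Pen): category_id=4 -> matches Kitchen
  - product 3 (Keyboard): category_id=1 -> matches Toys
  - product 4 (Lamp): category_id=NULL, no match -> kept with NULL
All 4 rows appear; 2 have NULL category.

SQL:
SELECT a.name, b.name AS category
FROM products a
LEFT JOIN categories b ON a.category_id = b.id

Result:
name     | category
---------+---------
Cable    | NULL    
Pen      | Kitchen 
Keyboard | Toys    
Lamp     | NULL    


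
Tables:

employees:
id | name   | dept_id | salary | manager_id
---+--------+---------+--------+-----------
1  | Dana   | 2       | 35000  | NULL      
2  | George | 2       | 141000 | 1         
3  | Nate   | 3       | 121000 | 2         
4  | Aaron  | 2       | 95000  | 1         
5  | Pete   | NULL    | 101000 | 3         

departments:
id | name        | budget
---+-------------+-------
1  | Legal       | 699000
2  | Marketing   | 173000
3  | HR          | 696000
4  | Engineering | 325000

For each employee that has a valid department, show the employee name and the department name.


INNER JOIN keeps only employees rows whose dept_id matches an id in departments. Walk through each employee:
  - employee 1 (Dana): dept_id=2 -> matches Marketing
  - employee 2 (George): dept_id=2 -> matches Marketing
  - employee 3 (Nate): dept_id=3 -> matches HR
  - employee 4 (Aaron): dept_id=2 -> matches Marketing
  - employee 5 (Pete): dept_id=NULL, no match -> dropped
So 1 of 5 rows is dropped.

SQL:
SELECT a.name, b.name AS department
FROM employees a
INNER JOIN departments b ON a.dept_id = b.id

Result:
name   | department
-------+-----------
Dana   | Marketing 
George | Marketing 
Nate   | HR        
Aaron  | Marketing 


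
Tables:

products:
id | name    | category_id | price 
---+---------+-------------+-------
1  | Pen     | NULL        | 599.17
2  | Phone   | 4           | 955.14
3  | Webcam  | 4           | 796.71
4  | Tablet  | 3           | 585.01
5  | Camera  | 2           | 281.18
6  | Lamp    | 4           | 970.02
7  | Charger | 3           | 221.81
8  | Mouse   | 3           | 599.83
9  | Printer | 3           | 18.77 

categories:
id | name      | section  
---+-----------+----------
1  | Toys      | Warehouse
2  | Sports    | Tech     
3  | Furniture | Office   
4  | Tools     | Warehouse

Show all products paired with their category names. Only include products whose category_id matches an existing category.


INNER JOIN keeps only products rows whose category_id matches an id in categories. Walk through each product:
  - product 1 (Pen): category_id=NULL, no match -> dropped
  - product 2 (Phone): category_id=4 -> matches Tools
  - product 3 (Webcam): category_id=4 -> matches Tools
  - product 4 (Tablet): category_id=3 -> matches Furniture
  - product 5 (Camera): category_id=2 -> matches Sports
  - product 6 (Lamp): category_id=4 -> matches Tools
  - product 7 (Charger): category_id=3 -> matches Furniture
  - product 8 (Mouse): category_id=3 -> matches Furniture
  - product 9 (Printer): category_id=3 -> matches Furniture
So 1 of 9 rows is dropped.

SQL:
SELECT a.name, b.name AS category
FROM products a
INNER JOIN categories b ON a.category_id = b.id

Result:
name    | category 
--------+----------
Phone   | Tools    
Webcam  | Tools    
Tablet  | Furniture
Camera  | Sports   
Lamp    | Tools    
Charger | Furniture
Mouse   | Furniture
Printer | Furniture


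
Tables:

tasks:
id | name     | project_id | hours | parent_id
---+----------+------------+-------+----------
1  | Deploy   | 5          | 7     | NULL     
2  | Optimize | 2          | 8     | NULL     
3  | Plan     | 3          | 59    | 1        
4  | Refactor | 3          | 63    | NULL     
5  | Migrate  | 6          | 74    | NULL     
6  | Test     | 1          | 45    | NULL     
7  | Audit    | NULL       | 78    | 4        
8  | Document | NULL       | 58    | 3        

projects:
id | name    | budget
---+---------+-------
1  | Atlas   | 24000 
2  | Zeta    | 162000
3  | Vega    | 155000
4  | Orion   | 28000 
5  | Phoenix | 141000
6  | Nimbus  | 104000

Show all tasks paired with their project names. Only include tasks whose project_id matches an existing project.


INNER JOIN keeps only tasks rows whose project_id matches an id in projects. Walk through each task:
  - task 1 (Deploy): project_id=5 -> matches Phoenix
  - task 2 (Optimize): project_id=2 -> matches Zeta
  - task 3 (Plan): project_id=3 -> matches Vega
  - task 4 (Refactor): project_id=3 -> matches Vega
  - task 5 (Migrate): project_id=6 -> matches Nimbus
  - task 6 (Test): project_id=1 -> matches Atlas
  - task 7 (Audit): project_id=NULL, no match -> dropped
  - task 8 (Document): project_id=NULL, no match -> dropped
So 2 of 8 rows are dropped.

SQL:
SELECT a.name, b.name AS project
FROM tasks a
INNER JOIN projects b ON a.project_id = b.id

Result:
name     | project
---------+--------
Deploy   | Phoenix
Optimize | Zeta   
Plan     | Vega   
Refactor | Vega   
Migrate  | Nimbus 
Test     | Atlas  


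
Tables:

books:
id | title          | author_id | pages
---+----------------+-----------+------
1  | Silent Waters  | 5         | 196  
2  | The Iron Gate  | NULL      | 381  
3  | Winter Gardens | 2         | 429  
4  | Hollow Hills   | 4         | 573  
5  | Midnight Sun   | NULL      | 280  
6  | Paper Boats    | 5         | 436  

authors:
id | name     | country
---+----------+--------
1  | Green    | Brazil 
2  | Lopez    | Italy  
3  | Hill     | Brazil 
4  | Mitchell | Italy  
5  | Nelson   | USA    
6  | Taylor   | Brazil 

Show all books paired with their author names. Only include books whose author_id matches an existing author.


INNER JOIN keeps only books rows whose author_id matches an id in authors. Walk through each book:
  - book 1 (Silent Waters): author_id=5 -> matches Nelson
  - book 2 (The Iron Gate): author_id=NULL, no match -> dropped
  - book 3 (Winter Gardens): author_id=2 -> matches Lopez
  - book 4 (Hollow Hills): author_id=4 -> matches Mitchell
  - book 5 (Midnight Sun): author_id=NULL, no match -> dropped
  - book 6 (Paper Boats): author_id=5 -> matches Nelson
So 2 of 6 rows are dropped.

SQL:
SELECT a.title, b.name AS author
FROM books a
INNER JOIN authors b ON a.author_id = b.id

Result:
title          | author  
---------------+---------
Silent Waters  | Nelson  
Winter Gardens | Lopez   
Hollow Hills   | Mitchell
Paper Boats    | Nelson  


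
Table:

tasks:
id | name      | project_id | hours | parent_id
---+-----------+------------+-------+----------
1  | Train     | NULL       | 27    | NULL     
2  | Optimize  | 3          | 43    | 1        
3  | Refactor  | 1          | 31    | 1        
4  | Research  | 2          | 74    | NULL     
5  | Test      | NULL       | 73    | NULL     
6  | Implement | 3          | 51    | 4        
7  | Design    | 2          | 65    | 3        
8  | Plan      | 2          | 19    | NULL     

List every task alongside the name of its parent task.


This is a self-join: tasks is joined to a second copy of itself, matching each row's parent_id to another row's id. Use LEFT JOIN so rows with parent_id=NULL are kept.
  - task 1 (Train): parent_id=NULL -> NULL
  - task 2 (Optimize): parent_id=1 -> Train
  - task 3 (Refactor): parent_id=1 -> Train
  - task 4 (Research): parent_id=NULL -> NULL
  - task 5 (Test): parent_id=NULL -> NULL
  - task 6 (Implement): parent_id=4 -> Research
  - task 7 (Design): parent_id=3 -> Refactor
  - task 8 (Plan): parent_id=NULL -> NULL

SQL:
SELECT a.name AS item, b.name AS parent
FROM tasks a
LEFT JOIN tasks b ON a.parent_id = b.id

Result:
item      | parent  
----------+---------
Train     | NULL    
Optimize  | Train   
Refactor  | Train   
Research  | NULL    
Test      | NULL    
Implement | Research
Design    | Refactor
Plan      | NULL    


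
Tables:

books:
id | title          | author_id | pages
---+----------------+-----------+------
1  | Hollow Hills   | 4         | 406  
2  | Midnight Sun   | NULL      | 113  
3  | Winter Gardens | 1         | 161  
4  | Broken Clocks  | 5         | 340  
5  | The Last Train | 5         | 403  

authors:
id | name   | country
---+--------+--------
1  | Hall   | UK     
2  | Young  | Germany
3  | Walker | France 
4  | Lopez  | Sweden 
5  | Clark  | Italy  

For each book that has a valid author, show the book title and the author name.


INNER JOIN keeps only books rows whose author_id matches an id in authors. Walk through each book:
  - book 1 (Hollow Hills): author_id=4 -> matches Lopez
  - book 2 (Midnight Sun): author_id=NULL, no match -> dropped
  - book 3 (Winter Gardens): author_id=1 -> matches Hall
  - book 4 (Broken Clocks): author_id=5 -> matches Clark
  - book 5 (The Last Train): author_id=5 -> matches Clark
So 1 of 5 rows is dropped.

SQL:
SELECT a.title, b.name AS author
FROM books a
INNER JOIN authors b ON a.author_id = b.id

Result:
title          | author
---------------+-------
Hollow Hills   | Lopez 
Winter Gardens | Hall  
Broken Clocks  | Clark 
The Last Train | Clark 


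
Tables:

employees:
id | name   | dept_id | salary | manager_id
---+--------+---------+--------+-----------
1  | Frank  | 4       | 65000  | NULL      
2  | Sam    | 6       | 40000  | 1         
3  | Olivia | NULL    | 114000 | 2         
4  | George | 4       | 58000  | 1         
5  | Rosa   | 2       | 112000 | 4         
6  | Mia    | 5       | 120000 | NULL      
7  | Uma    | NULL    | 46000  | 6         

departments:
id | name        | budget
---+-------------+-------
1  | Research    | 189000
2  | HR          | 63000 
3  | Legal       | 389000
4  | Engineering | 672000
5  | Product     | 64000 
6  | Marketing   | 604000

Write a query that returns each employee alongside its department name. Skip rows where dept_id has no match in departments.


INNER JOIN keeps only employees rows whose dept_id matches an id in departments. Walk through each employee:
  - employee 1 (Frank): dept_id=4 -> matches Engineering
  - employee 2 (Sam): dept_id=6 -> matches Marketing
  - employee 3 (Olivia): dept_id=NULL, no match -> dropped
  - employee 4 (George): dept_id=4 -> matches Engineering
  - employee 5 (Rosa): dept_id=2 -> matches HR
  - employee 6 (Mia): dept_id=5 -> matches Product
  - employee 7 (Uma): dept_id=NULL, no match -> dropped
So 2 of 7 rows are dropped.

SQL:
SELECT a.name, b.name AS department
FROM employees a
INNER JOIN departments b ON a.dept_id = b.id

Result:
name   | department 
-------+------------
Frank  | Engineering
Sam    | Marketing  
George | Engineering
Rosa   | HR         
Mia    | Product    


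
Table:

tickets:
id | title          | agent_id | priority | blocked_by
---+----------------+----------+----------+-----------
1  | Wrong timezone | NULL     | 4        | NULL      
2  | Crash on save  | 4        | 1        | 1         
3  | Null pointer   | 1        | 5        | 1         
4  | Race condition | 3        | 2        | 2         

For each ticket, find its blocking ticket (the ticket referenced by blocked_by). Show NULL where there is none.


This is a self-join: tickets is joined to a second copy of itself, matching each row's blocked_by to another row's id. Use LEFT JOIN so rows with blocked_by=NULL are kept.
  - ticket 1 (Wrong timezone): blocked_by=NULL -> NULL
  - ticket 2 (Crash on save): blocked_by=1 -> Wrong timezone
  - ticket 3 (Null pointer): blocked_by=1 -> Wrong timezone
  - ticket 4 (Race condition): blocked_by=2 -> Crash on save

SQL:
SELECT a.title AS item, b.title AS blocked_by
FROM tickets a
LEFT JOIN tickets b ON a.blocked_by = b.id

Result:
item           | blocked_by    
---------------+---------------
Wrong timezone | NULL          
Crash on save  | Wrong timezone
Null pointer   | Wrong timezone
Race condition | Crash on save 


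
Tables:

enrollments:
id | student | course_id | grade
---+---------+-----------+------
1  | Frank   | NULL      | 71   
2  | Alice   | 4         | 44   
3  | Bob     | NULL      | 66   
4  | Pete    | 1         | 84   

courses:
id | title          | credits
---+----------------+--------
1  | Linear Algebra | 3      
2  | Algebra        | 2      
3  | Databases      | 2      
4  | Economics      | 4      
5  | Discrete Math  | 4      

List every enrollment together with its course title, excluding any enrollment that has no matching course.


INNER JOIN keeps only enrollments rows whose course_id matches an id in courses. Walk through each enrollment:
  - enrollment 1 (Frank): course_id=NULL, no match -> dropped
  - enrollment 2 (Alice): course_id=4 -> matches Economics
  - enrollment 3 (Bob): course_id=NULL, no match -> dropped
  - enrollment 4 (Pete): course_id=1 -> matches Linear Algebra
So 2 of 4 rows are dropped.

SQL:
SELECT a.student, b.title AS course
FROM enrollments a
INNER JOIN courses b ON a.course_id = b.id

Result:
student | course        
--------+---------------
Alice   | Economics     
Pete    | Linear Algebra


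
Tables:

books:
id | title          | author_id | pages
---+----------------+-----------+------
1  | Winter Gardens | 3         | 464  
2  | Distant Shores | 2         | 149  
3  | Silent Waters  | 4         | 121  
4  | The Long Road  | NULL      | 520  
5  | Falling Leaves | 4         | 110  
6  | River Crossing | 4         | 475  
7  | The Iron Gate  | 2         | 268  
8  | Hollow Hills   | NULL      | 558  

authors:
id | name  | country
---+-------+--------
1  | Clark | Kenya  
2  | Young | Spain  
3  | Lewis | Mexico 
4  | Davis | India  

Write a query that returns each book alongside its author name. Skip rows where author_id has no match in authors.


INNER JOIN keeps only books rows whose author_id matches an id in authors. Walk through each book:
  - book 1 (Winter Gardens): author_id=3 -> matches Lewis
  - book 2 (Distant Shores): author_id=2 -> matches Young
  - book 3 (Silent Waters): author_id=4 -> matches Davis
  - book 4 (The Long Road): author_id=NULL, no match -> dropped
  - book 5 (Falling Leaves): author_id=4 -> matches Davis
  - book 6 (River Crossing): author_id=4 -> matches Davis
  - book 7 (The Iron Gate): author_id=2 -> matches Young
  - book 8 (Hollow Hills): author_id=NULL, no match -> dropped
So 2 of 8 rows are dropped.

SQL:
SELECT a.title, b.name AS author
FROM books a
INNER JOIN authors b ON a.author_id = b.id

Result:
title          | author
---------------+-------
Winter Gardens | Lewis 
Distant Shores | Young 
Silent Waters  | Davis 
Falling Leaves | Davis 
River Crossing | Davis 
The Iron Gate  | Young 


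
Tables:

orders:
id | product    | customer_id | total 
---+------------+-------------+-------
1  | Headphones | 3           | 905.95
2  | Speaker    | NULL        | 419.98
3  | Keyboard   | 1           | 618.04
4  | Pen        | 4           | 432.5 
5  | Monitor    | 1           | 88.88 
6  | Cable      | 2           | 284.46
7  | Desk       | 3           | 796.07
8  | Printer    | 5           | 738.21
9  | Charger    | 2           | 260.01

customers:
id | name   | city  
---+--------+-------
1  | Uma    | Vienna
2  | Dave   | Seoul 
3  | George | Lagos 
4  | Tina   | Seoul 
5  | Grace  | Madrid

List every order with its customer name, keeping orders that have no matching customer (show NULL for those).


LEFT JOIN keeps every row from orders (the left table); where customer_id has no match in customers, the customer columns become NULL. Walk through each order:
  - order 1 (Headphones): customer_id=3 -> matches George
  - order 2 (Speaker): customer_id=NULL, no match -> kept with NULL
  - order 3 (Keyboard): customer_id=1 -> matches Uma
  - order 4 (Pen): customer_id=4 -> matches Tina
  - order 5 (Monitor): customer_id=1 -> matches Uma
  - order 6 (Cable): customer_id=2 -> matches Dave
  - order 7 (Desk): customer_id=3 -> matches George
  - order 8 (Printer): customer_id=5 -> matches Grace
  - order 9 (Charger): customer_id=2 -> matches Dave
All 9 rows appear; 1 has NULL customer.

SQL:
SELECT a.product, b.name AS customer
FROM orders a
LEFT JOIN customers b ON a.customer_id = b.id

Result:
product    | customer
-----------+---------
Headphones | George  
Speaker    | NULL    
Keyboard   | Uma     
Pen        | Tina    
Monitor    | Uma     
Cable      | Dave    
Desk       | George  
Printer    | Grace   
Charger    | Dave    


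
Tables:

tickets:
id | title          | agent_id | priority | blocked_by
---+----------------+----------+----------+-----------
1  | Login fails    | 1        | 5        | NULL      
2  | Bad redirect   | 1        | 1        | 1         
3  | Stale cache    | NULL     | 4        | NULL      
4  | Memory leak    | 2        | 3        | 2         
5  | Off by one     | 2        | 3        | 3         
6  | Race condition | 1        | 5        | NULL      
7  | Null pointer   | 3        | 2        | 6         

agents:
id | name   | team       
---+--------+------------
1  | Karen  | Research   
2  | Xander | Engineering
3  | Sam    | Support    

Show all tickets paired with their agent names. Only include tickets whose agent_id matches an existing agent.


INNER JOIN keeps only tickets rows whose agent_id matches an id in agents. Walk through each ticket:
  - ticket 1 (Login fails): agent_id=1 -> matches Karen
  - ticket 2 (Bad redirect): agent_id=1 -> matches Karen
  - ticket 3 (Stale cache): agent_id=NULL, no match -> dropped
  - ticket 4 (Memory leak): agent_id=2 -> matches Xander
  - ticket 5 (Off by one): agent_id=2 -> matches Xander
  - ticket 6 (Race condition): agent_id=1 -> matches Karen
  - ticket 7 (Null pointer): agent_id=3 -> matches Sam
So 1 of 7 rows is dropped.

SQL:
SELECT a.title, b.name AS agent
FROM tickets a
INNER JOIN agents b ON a.agent_id = b.id

Result:
title          | agent 
---------------+-------
Login fails    | Karen 
Bad redirect   | Karen 
Memory leak    | Xander
Off by one     | Xander
Race condition | Karen 
Null pointer   | Sam   


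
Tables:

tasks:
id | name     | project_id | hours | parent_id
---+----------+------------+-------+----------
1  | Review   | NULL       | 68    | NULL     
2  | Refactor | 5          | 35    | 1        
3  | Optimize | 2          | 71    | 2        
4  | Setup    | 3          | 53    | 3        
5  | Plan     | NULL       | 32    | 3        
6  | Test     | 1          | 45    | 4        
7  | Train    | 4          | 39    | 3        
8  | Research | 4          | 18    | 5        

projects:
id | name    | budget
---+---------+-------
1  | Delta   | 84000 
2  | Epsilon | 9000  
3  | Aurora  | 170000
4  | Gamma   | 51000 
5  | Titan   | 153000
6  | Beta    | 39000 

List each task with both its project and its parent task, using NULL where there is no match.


Two LEFT JOINs from the same base table tasks: one to projects via project_id, one to tasks itself via parent_id. Both are LEFT so every task is preserved.
Match against projects:
  - task 1 (Review): project_id=NULL, no match -> kept with NULL
  - task 2 (Refactor): project_id=5 -> matches Titan
  - task 3 (Optimize): project_id=2 -> matches Epsilon
  - task 4 (Setup): project_id=3 -> matches Aurora
  - task 5 (Plan): project_id=NULL, no match -> kept with NULL
  - task 6 (Test): project_id=1 -> matches Delta
  - task 7 (Train): project_id=4 -> matches Gamma
  - task 8 (Research): project_id=4 -> matches Gamma
Match against tasks (self):
  - task 1 (Review): parent_id=NULL -> NULL
  - task 2 (Refactor): parent_id=1 -> Review
  - task 3 (Optimize): parent_id=2 -> Refactor
  - task 4 (Setup): parent_id=3 -> Optimize
  - task 5 (Plan): parent_id=3 -> Optimize
  - task 6 (Test): parent_id=4 -> Setup
  - task 7 (Train): parent_id=3 -> Optimize
  - task 8 (Research): parent_id=5 -> Plan

SQL:
SELECT a.name, b.name AS project, c.name AS parent
FROM tasks a
LEFT JOIN projects b ON a.project_id = b.id
LEFT JOIN tasks c ON a.parent_id = c.id

Result:
name     | project | parent  
---------+---------+---------
Review   | NULL    | NULL    
Refactor | Titan   | Review  
Optimize | Epsilon | Refactor
Setup    | Aurora  | Optimize
Plan     | NULL    | Optimize
Test     | Delta   | Setup   
Train    | Gamma   | Optimize
Research | Gamma   | Plan    


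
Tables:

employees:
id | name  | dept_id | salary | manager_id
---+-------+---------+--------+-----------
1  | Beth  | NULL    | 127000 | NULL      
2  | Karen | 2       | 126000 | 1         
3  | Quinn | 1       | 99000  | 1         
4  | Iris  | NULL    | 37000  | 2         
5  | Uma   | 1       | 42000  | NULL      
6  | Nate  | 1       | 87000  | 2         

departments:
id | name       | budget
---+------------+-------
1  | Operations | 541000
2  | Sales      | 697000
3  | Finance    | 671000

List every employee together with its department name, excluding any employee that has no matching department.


INNER JOIN keeps only employees rows whose dept_id matches an id in departments. Walk through each employee:
  - employee 1 (Beth): dept_id=NULL, no match -> dropped
  - employee 2 (Karen): dept_id=2 -> matches Sales
  - employee 3 (Quinn): dept_id=1 -> matches Operations
  - employee 4 (Iris): dept_id=NULL, no match -> dropped
  - employee 5 (Uma): dept_id=1 -> matches Operations
  - employee 6 (Nate): dept_id=1 -> matches Operations
So 2 of 6 rows are dropped.

SQL:
SELECT a.name, b.name AS department
FROM employees a
INNER JOIN departments b ON a.dept_id = b.id

Result:
name  | department
------+-----------
Karen | Sales     
Quinn | Operations
Uma   | Operations
Nate  | Operations


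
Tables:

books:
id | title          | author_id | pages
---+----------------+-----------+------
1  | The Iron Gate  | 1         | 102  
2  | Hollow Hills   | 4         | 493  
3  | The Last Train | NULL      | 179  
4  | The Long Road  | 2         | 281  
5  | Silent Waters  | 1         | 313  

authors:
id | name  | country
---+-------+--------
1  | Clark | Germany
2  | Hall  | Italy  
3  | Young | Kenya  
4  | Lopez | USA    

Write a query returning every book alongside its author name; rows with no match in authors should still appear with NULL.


LEFT JOIN keeps every row from books (the left table); where author_id has no match in authors, the author columns become NULL. Walk through each book:
  - book 1 (The Iron Gate): author_id=1 -> matches Clark
  - book 2 (Hollow Hills): author_id=4 -> matches Lopez
  - book 3 (The Last Train): author_id=NULL, no match -> kept with NULL
  - book 4 (The Long Road): author_id=2 -> matches Hall
  - book 5 (Silent Waters): author_id=1 -> matches Clark
All 5 rows appear; 1 has NULL author.

SQL:
SELECT a.title, b.name AS author
FROM books a
LEFT JOIN authors b ON a.author_id = b.id

Result:
title          | author
---------------+-------
The Iron Gate  | Clark 
Hollow Hills   | Lopez 
The Last Train | NULL  
The Long Road  | Hall  
Silent Waters  | Clark 


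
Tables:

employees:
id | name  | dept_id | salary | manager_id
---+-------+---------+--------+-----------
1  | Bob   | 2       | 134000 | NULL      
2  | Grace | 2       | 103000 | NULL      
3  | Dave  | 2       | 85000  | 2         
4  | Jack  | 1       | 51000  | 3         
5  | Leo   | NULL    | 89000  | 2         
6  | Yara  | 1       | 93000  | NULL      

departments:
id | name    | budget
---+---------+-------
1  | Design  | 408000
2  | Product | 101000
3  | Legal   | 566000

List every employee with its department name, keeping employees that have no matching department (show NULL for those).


LEFT JOIN keeps every row from employees (the left table); where dept_id has no match in departments, the department columns become NULL. Walk through each employee:
  - employee 1 (Bob): dept_id=2 -> matches Product
  - employee 2 (Grace): dept_id=2 -> matches Product
  - employee 3 (Dave): dept_id=2 -> matches Product
  - employee 4 (Jack): dept_id=1 -> matches Design
  - employee 5 (Leo): dept_id=NULL, no match -> kept with NULL
  - employee 6 (Yara): dept_id=1 -> matches Design
All 6 rows appear; 1 has NULL department.

SQL:
SELECT a.name, b.name AS department
FROM employees a
LEFT JOIN departments b ON a.dept_id = b.id

Result:
name  | department
------+-----------
Bob   | Product   
Grace | Product   
Dave  | Product   
Jack  | Design    
Leo   | NULL      
Yara  | Design    


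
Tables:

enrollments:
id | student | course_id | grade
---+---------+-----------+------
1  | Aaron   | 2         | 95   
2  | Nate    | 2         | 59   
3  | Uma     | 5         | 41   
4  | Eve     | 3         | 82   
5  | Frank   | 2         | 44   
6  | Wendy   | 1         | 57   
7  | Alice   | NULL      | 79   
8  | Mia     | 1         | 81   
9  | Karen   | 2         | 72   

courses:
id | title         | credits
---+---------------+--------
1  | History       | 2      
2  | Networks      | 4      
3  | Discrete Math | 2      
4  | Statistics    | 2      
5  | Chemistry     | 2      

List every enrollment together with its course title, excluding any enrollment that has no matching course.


INNER JOIN keeps only enrollments rows whose course_id matches an id in courses. Walk through each enrollment:
  - enrollment 1 (Aaron): course_id=2 -> matches Networks
  - enrollment 2 (Nate): course_id=2 -> matches Networks
  - enrollment 3 (Uma): course_id=5 -> matches Chemistry
  - enrollment 4 (Eve): course_id=3 -> matches Discrete Math
  - enrollment 5 (Frank): course_id=2 -> matches Networks
  - enrollment 6 (Wendy): course_id=1 -> matches History
  - enrollment 7 (Alice): course_id=NULL, no match -> dropped
  - enrollment 8 (Mia): course_id=1 -> matches History
  - enrollment 9 (Karen): course_id=2 -> matches Networks
So 1 of 9 rows is dropped.

SQL:
SELECT a.student, b.title AS course
FROM enrollments a
INNER JOIN courses b ON a.course_id = b.id

Result:
student | course       
--------+--------------
Aaron   | Networks     
Nate    | Networks     
Uma     | Chemistry    
Eve     | Discrete Math
Frank   | Networks     
Wendy   | History      
Mia     | History      
Karen   | Networks     


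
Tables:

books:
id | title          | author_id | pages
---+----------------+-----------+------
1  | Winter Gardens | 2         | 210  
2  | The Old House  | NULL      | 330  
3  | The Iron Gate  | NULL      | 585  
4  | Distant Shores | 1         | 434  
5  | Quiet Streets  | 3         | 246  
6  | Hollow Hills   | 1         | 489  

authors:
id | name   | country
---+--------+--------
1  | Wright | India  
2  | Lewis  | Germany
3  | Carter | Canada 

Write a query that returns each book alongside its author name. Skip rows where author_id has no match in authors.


INNER JOIN keeps only books rows whose author_id matches an id in authors. Walk through each book:
  - book 1 (Winter Gardens): author_id=2 -> matches Lewis
  - book 2 (The Old House): author_id=NULL, no match -> dropped
  - book 3 (The Iron Gate): author_id=NULL, no match -> dropped
  - book 4 (Distant Shores): author_id=1 -> matches Wright
  - book 5 (Quiet Streets): author_id=3 -> matches Carter
  - book 6 (Hollow Hills): author_id=1 -> matches Wright
So 2 of 6 rows are dropped.

SQL:
SELECT a.title, b.name AS author
FROM books a
INNER JOIN authors b ON a.author_id = b.id

Result:
title          | author
---------------+-------
Winter Gardens | Lewis 
Distant Shores | Wright
Quiet Streets  | Carter
Hollow Hills   | Wright


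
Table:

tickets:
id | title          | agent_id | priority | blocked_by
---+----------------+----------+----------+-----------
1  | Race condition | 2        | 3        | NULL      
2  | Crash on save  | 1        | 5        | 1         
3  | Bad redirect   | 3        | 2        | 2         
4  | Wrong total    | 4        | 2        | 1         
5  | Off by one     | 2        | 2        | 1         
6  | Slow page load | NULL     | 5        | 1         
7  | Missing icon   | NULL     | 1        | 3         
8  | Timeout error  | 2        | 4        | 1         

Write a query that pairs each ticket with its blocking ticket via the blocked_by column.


This is a self-join: tickets is joined to a second copy of itself, matching each row's blocked_by to another row's id. Use LEFT JOIN so rows with blocked_by=NULL are kept.
  - ticket 1 (Race condition): blocked_by=NULL -> NULL
  - ticket 2 (Crash on save): blocked_by=1 -> Race condition
  - ticket 3 (Bad redirect): blocked_by=2 -> Crash on save
  - ticket 4 (Wrong total): blocked_by=1 -> Race condition
  - ticket 5 (Off by one): blocked_by=1 -> Race condition
  - ticket 6 (Slow page load): blocked_by=1 -> Race condition
  - ticket 7 (Missing icon): blocked_by=3 -> Bad redirect
  - ticket 8 (Timeout error): blocked_by=1 -> Race condition

SQL:
SELECT a.title AS item, b.title AS blocked_by
FROM tickets a
LEFT JOIN tickets b ON a.blocked_by = b.id

Result:
item           | blocked_by    
---------------+---------------
Race condition | NULL          
Crash on save  | Race condition
Bad redirect   | Crash on save 
Wrong total    | Race condition
Off by one     | Race condition
Slow page load | Race condition
Missing icon   | Bad redirect  
Timeout error  | Race condition


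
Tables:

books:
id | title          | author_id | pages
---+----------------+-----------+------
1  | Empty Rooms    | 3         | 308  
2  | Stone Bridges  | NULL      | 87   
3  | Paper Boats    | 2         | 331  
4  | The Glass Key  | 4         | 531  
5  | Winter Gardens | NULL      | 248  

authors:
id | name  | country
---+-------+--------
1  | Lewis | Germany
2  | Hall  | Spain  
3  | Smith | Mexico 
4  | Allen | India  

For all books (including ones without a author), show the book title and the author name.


LEFT JOIN keeps every row from books (the left table); where author_id has no match in authors, the author columns become NULL. Walk through each book:
  - book 1 (Empty Rooms): author_id=3 -> matches Smith
  - book 2 (Stone Bridges): author_id=NULL, no match -> kept with NULL
  - book 3 (Paper Boats): author_id=2 -> matches Hall
  - book 4 (The Glass Key): author_id=4 -> matches Allen
  - book 5 (Winter Gardens): author_id=NULL, no match -> kept with NULL
All 5 rows appear; 2 have NULL author.

SQL:
SELECT a.title, b.name AS author
FROM books a
LEFT JOIN authors b ON a.author_id = b.id

Result:
title          | author
---------------+-------
Empty Rooms    | Smith 
Stone Bridges  | NULL  
Paper Boats    | Hall  
The Glass Key  | Allen 
Winter Gardens | NULL  


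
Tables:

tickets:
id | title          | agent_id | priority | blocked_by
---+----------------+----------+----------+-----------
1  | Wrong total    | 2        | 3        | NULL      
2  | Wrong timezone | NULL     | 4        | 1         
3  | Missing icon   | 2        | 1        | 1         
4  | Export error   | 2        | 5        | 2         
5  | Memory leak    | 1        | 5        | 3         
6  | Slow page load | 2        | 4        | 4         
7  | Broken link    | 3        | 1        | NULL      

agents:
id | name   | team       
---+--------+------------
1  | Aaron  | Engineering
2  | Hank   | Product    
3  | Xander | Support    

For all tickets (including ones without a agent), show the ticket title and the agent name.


LEFT JOIN keeps every row from tickets (the left table); where agent_id has no match in agents, the agent columns become NULL. Walk through each ticket:
  - ticket 1 (Wrong total): agent_id=2 -> matches Hank
  - ticket 2 (Wrong timezone): agent_id=NULL, no match -> kept with NULL
  - ticket 3 (Missing icon): agent_id=2 -> matches Hank
  - ticket 4 (Export error): agent_id=2 -> matches Hank
  - ticket 5 (Memory leak): agent_id=1 -> matches Aaron
  - ticket 6 (Slow page load): agent_id=2 -> matches Hank
  - ticket 7 (Broken link): agent_id=3 -> matches Xander
All 7 rows appear; 1 has NULL agent.

SQL:
SELECT a.title, b.name AS agent
FROM tickets a
LEFT JOIN agents b ON a.agent_id = b.id

Result:
title          | agent 
---------------+-------
Wrong total    | Hank  
Wrong timezone | NULL  
Missing icon   | Hank  
Export error   | Hank  
Memory leak    | Aaron 
Slow page load | Hank  
Broken link    | Xander
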